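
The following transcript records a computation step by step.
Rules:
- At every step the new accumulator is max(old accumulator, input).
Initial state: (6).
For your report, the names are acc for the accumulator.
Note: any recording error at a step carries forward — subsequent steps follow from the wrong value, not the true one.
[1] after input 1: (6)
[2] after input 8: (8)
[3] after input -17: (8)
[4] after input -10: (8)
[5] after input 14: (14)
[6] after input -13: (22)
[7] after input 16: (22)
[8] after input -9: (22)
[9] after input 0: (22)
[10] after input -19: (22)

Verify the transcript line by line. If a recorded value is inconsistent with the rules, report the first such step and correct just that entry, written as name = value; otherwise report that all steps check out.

step 6, acc = 14

1. acc = max(6, 1) = 6 (in agreement)
2. acc = max(6, 8) = 8 (agrees with the transcript)
3. acc = max(8, -17) = 8 (no discrepancy)
4. acc = max(8, -10) = 8 (verified)
5. acc = max(8, 14) = 14 (verified)
6. acc = max(14, -13) = 14 (a discrepancy with the transcript)
So the first discrepancy is step 6, where the right value is acc = 14.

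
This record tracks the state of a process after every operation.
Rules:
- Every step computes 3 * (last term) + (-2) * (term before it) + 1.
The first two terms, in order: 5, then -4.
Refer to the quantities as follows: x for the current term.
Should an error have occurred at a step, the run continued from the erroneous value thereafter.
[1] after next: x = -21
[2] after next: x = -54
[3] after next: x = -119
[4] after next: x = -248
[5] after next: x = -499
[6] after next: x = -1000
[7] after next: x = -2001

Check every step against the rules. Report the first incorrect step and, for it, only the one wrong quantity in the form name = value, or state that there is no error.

step 1: x = 3*(-4) + (-2)*(5) + (1) = -21 -> in agreement
step 2: x = 3*(-21) + (-2)*(-4) + (1) = -54 -> in agreement
step 3: x = 3*(-54) + (-2)*(-21) + (1) = -119 -> verified
step 4: x = 3*(-119) + (-2)*(-54) + (1) = -248 -> verified
step 5: x = 3*(-248) + (-2)*(-119) + (1) = -505 -> not what was recorded
So the first discrepancy is step 5, where the right value is x = -505.

step 5, x = -505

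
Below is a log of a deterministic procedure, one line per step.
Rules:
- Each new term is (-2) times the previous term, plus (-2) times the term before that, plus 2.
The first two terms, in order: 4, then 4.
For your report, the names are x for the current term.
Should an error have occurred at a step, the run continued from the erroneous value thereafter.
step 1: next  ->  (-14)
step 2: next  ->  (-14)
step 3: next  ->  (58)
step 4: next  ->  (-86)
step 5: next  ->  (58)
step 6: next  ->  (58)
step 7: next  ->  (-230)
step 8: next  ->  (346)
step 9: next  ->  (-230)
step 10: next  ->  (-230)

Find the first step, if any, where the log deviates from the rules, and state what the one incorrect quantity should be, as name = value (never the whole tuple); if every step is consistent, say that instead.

step 2, x = 22

Step 1: x = -2*(4) + (-2)*(4) + (2) = -14 — verified.
Step 2: x = -2*(-14) + (-2)*(4) + (2) = 22 — a discrepancy with the log.
So the first discrepancy is step 2, where the right value is x = 22.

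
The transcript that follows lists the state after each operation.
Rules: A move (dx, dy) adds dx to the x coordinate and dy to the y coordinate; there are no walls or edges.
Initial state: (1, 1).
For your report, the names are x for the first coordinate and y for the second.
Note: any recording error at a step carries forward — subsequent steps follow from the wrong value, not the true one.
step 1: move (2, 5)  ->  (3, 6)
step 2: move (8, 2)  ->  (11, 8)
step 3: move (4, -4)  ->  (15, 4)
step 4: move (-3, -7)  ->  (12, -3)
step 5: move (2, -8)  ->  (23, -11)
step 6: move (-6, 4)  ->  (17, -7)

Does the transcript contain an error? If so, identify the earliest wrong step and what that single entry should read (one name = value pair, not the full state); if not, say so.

step 5, x = 14

1. x = 1 + (2) = 3, y = 1 + (5) = 6 (same as recorded)
2. x = 3 + (8) = 11, y = 6 + (2) = 8 (consistent with the transcript)
3. x = 11 + (4) = 15, y = 8 + (-4) = 4 (agrees with the transcript)
4. x = 15 + (-3) = 12, y = 4 + (-7) = -3 (no discrepancy)
5. x = 12 + (2) = 14, y = -3 + (-8) = -11 (not what was recorded)
First incorrect step: 5; the correct value is x = 14.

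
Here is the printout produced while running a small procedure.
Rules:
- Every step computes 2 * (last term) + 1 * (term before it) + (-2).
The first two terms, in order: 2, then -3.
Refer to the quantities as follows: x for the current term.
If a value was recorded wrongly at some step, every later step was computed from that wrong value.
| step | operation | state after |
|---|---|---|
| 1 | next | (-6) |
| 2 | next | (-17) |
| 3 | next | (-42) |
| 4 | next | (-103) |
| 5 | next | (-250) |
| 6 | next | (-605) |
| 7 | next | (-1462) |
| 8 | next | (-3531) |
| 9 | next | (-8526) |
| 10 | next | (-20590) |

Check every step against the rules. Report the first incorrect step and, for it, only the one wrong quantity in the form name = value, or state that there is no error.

step 10, x = -20585

1. x = 2*(-3) + (1)*(2) + (-2) = -6 (agrees with the printout)
2. x = 2*(-6) + (1)*(-3) + (-2) = -17 (exactly as logged)
3. x = 2*(-17) + (1)*(-6) + (-2) = -42 (agrees with the printout)
4. x = 2*(-42) + (1)*(-17) + (-2) = -103 (in agreement)
5. x = 2*(-103) + (1)*(-42) + (-2) = -250 (exactly as logged)
6. x = 2*(-250) + (1)*(-103) + (-2) = -605 (consistent with the printout)
7. x = 2*(-605) + (1)*(-250) + (-2) = -1462 (in agreement)
8. x = 2*(-1462) + (1)*(-605) + (-2) = -3531 (in agreement)
9. x = 2*(-3531) + (1)*(-1462) + (-2) = -8526 (no discrepancy)
10. x = 2*(-8526) + (1)*(-3531) + (-2) = -20585 (not what was recorded)
So the first discrepancy is step 10, where the right value is x = -20585.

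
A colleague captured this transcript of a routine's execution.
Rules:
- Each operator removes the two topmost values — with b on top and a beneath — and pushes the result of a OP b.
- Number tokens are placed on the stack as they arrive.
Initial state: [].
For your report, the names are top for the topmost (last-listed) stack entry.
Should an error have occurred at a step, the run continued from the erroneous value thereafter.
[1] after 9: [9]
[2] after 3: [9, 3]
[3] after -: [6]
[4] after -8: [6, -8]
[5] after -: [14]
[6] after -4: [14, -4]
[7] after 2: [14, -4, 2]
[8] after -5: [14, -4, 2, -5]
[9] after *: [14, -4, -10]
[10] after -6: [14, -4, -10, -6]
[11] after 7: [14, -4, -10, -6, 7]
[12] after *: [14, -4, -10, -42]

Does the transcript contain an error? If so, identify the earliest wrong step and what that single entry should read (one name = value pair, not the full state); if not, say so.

no error

1. push 9: top = 9 (verified)
2. push 3: top = 3 (no discrepancy)
3. 9 - 3 = 6 (verified)
4. push -8: top = -8 (verified)
5. 6 - -8 = 14 (matches)
6. push -4: top = -4 (confirmed correct)
7. push 2: top = 2 (matches)
8. push -5: top = -5 (no discrepancy)
9. 2 * -5 = -10 (verified)
10. push -6: top = -6 (no discrepancy)
11. push 7: top = 7 (agrees with the transcript)
12. -6 * 7 = -42 (no discrepancy)
All steps check out; nothing to correct.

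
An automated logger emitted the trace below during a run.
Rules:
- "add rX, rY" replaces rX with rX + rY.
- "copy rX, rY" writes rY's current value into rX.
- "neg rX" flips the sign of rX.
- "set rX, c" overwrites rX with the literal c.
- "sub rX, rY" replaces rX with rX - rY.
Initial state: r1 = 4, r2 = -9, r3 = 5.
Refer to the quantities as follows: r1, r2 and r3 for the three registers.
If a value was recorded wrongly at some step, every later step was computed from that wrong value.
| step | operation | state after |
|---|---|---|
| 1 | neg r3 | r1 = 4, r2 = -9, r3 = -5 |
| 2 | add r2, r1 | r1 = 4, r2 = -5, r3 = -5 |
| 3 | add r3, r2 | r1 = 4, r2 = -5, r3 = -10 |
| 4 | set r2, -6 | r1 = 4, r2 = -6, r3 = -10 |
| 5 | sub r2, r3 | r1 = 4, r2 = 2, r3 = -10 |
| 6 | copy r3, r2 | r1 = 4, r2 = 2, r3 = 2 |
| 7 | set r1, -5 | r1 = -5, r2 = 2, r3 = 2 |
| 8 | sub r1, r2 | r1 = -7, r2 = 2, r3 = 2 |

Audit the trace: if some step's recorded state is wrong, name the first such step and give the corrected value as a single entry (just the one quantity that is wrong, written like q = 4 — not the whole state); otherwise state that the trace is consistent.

step 1: r3 = -(5) = -5 -> agrees with the trace
step 2: r2 = -9 + 4 = -5 -> in agreement
step 3: r3 = -5 + -5 = -10 -> no discrepancy
step 4: r2 = -6 -> matches
step 5: r2 = -6 - -10 = 4 -> a discrepancy with the trace
The audit stops at step 5: the recorded entry is wrong and should be r2 = 4.

step 5, r2 = 4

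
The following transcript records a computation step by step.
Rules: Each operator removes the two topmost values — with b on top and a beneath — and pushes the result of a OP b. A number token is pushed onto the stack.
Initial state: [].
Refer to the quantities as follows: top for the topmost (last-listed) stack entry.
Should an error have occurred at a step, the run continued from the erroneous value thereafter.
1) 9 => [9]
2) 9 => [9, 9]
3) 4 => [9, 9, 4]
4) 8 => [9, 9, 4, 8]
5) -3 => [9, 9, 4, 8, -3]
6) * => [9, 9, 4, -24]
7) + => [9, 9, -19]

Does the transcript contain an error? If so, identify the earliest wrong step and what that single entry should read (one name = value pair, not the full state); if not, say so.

1. push 9: top = 9 (verified)
2. push 9: top = 9 (same as recorded)
3. push 4: top = 4 (checks out)
4. push 8: top = 8 (same as recorded)
5. push -3: top = -3 (exactly as logged)
6. 8 * -3 = -24 (exactly as logged)
7. 4 + -24 = -20 (the transcript has a different value)
That makes step 7 the first incorrect line — top = -20 is what it should show.

step 7, top = -20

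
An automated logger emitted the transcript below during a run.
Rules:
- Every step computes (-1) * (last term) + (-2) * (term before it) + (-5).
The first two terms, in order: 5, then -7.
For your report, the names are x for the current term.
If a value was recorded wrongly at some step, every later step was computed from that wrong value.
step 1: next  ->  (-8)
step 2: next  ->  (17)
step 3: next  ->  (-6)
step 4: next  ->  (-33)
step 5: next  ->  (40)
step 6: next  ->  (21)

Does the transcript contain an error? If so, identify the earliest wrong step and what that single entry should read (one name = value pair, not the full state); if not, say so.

step 1: x = -1*(-7) + (-2)*(5) + (-5) = -8 -> matches
step 2: x = -1*(-8) + (-2)*(-7) + (-5) = 17 -> consistent with the transcript
step 3: x = -1*(17) + (-2)*(-8) + (-5) = -6 -> checks out
step 4: x = -1*(-6) + (-2)*(17) + (-5) = -33 -> checks out
step 5: x = -1*(-33) + (-2)*(-6) + (-5) = 40 -> in agreement
step 6: x = -1*(40) + (-2)*(-33) + (-5) = 21 -> checks out
All steps check out; nothing to correct.

no error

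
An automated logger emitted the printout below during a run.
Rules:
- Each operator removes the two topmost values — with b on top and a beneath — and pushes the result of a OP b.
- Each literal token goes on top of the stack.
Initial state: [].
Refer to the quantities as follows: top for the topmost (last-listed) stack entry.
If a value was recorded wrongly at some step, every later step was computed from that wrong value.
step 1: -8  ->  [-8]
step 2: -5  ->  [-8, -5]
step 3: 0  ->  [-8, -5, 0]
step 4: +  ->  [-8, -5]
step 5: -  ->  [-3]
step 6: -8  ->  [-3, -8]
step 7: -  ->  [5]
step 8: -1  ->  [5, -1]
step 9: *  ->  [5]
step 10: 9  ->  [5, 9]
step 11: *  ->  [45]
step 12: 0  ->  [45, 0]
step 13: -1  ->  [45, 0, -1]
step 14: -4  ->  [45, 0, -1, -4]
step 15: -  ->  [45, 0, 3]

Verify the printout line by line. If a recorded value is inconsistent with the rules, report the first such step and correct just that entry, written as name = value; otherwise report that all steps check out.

Recomputing the run from the initial state:
step 1: [-8]
step 2: [-8, -5]
step 3: [-8, -5, 0]
step 4: [-8, -5]
step 5: [-3]
step 6: [-3, -8]
step 7: [5]
step 8: [5, -1]
step 9: [-5]
step 10: [-5, 9]
step 11: [-45]
step 12: [-45, 0]
step 13: [-45, 0, -1]
step 14: [-45, 0, -1, -4]
step 15: [-45, 0, 3]
The first disagreement with the printout is at step 9, where the value should be top = -5.

step 9, top = -5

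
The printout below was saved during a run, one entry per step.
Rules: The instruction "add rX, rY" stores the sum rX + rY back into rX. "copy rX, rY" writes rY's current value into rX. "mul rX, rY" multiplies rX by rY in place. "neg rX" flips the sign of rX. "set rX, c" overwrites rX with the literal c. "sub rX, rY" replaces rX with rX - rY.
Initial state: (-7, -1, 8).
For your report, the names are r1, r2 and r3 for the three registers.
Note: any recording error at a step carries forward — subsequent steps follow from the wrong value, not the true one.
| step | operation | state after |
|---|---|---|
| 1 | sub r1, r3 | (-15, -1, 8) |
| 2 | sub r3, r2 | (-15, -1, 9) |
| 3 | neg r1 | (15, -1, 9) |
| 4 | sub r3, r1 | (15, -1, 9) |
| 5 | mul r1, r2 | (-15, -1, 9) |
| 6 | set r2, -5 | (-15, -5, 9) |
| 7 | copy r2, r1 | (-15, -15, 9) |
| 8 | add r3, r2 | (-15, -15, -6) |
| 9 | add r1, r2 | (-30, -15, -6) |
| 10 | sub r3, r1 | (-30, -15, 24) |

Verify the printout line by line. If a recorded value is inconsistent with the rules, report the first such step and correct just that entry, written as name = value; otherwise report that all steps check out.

step 4, r3 = -6

step 1: r1 = -7 - 8 = -15 -> same as recorded
step 2: r3 = 8 - -1 = 9 -> in agreement
step 3: r1 = -(-15) = 15 -> verified
step 4: r3 = 9 - 15 = -6 -> a discrepancy with the printout
So the first discrepancy is step 4, where the right value is r3 = -6.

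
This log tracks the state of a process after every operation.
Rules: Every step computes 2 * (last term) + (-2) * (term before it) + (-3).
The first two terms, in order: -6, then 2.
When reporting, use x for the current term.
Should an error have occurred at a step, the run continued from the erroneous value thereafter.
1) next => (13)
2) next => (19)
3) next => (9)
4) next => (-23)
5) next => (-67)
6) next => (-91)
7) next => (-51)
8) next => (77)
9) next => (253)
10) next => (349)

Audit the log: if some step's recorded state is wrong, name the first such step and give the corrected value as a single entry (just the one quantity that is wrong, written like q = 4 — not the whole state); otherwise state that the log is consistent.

no error

Recomputing the run from the initial state:
step 1: x = 13
step 2: x = 19
step 3: x = 9
step 4: x = -23
step 5: x = -67
step 6: x = -91
step 7: x = -51
step 8: x = 77
step 9: x = 253
step 10: x = 349
This matches the log at every step.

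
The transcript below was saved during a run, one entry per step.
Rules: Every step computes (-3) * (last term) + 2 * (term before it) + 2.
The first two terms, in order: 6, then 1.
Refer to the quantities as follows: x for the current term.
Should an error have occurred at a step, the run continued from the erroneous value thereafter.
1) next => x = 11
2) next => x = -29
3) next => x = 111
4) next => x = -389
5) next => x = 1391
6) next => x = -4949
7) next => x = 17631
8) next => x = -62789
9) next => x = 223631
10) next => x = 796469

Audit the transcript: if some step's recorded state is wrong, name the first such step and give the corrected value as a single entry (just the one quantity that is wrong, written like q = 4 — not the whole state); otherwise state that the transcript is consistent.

step 1: x = -3*(1) + (2)*(6) + (2) = 11 -> verified
step 2: x = -3*(11) + (2)*(1) + (2) = -29 -> consistent with the transcript
step 3: x = -3*(-29) + (2)*(11) + (2) = 111 -> same as recorded
step 4: x = -3*(111) + (2)*(-29) + (2) = -389 -> exactly as logged
step 5: x = -3*(-389) + (2)*(111) + (2) = 1391 -> consistent with the transcript
step 6: x = -3*(1391) + (2)*(-389) + (2) = -4949 -> no discrepancy
step 7: x = -3*(-4949) + (2)*(1391) + (2) = 17631 -> matches
step 8: x = -3*(17631) + (2)*(-4949) + (2) = -62789 -> no discrepancy
step 9: x = -3*(-62789) + (2)*(17631) + (2) = 223631 -> verified
step 10: x = -3*(223631) + (2)*(-62789) + (2) = -796469 -> the transcript disagrees here
First deviation found at step 10; the corrected entry is x = -796469.

step 10, x = -796469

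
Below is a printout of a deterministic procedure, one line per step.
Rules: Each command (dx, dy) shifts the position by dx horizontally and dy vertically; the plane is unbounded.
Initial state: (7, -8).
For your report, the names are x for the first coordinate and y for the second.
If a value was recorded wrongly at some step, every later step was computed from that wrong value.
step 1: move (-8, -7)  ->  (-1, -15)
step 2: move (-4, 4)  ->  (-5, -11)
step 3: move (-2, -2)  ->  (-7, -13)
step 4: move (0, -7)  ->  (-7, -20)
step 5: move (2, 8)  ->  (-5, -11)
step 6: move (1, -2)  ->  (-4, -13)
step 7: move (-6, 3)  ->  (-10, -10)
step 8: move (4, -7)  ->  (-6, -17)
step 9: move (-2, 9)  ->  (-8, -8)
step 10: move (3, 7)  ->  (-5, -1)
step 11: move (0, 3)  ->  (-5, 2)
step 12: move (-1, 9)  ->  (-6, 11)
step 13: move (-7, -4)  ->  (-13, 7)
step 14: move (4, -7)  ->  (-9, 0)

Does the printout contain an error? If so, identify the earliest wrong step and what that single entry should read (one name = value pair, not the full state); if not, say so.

step 5, y = -12

Recomputing the run from the initial state:
step 1: x = -1, y = -15
step 2: x = -5, y = -11
step 3: x = -7, y = -13
step 4: x = -7, y = -20
step 5: x = -5, y = -12
step 6: x = -4, y = -14
step 7: x = -10, y = -11
step 8: x = -6, y = -18
step 9: x = -8, y = -9
step 10: x = -5, y = -2
step 11: x = -5, y = 1
step 12: x = -6, y = 10
step 13: x = -13, y = 6
step 14: x = -9, y = -1
The first disagreement with the printout is at step 5, where the value should be y = -12.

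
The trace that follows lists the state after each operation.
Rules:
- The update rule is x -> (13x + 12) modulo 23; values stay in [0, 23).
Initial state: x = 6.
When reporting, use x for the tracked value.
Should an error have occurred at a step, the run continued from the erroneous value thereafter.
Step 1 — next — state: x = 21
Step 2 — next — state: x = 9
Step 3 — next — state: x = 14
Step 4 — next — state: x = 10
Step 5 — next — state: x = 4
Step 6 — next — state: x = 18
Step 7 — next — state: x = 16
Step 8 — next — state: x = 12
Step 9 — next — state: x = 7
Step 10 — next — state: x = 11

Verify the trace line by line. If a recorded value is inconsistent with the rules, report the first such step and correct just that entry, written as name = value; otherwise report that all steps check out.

Recomputing the run from the initial state:
step 1: x = 21
step 2: x = 9
step 3: x = 14
step 4: x = 10
step 5: x = 4
step 6: x = 18
step 7: x = 16
step 8: x = 13
step 9: x = 20
step 10: x = 19
The first disagreement with the trace is at step 8, where the value should be x = 13.

step 8, x = 13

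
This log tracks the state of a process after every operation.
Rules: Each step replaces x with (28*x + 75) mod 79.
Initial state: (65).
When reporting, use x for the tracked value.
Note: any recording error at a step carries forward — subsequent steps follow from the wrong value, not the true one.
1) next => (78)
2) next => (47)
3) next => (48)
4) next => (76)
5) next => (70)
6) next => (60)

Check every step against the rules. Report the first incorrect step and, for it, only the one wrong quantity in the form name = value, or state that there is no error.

no error

Recomputing the run from the initial state:
step 1: x = 78
step 2: x = 47
step 3: x = 48
step 4: x = 76
step 5: x = 70
step 6: x = 60
This matches the log at every step.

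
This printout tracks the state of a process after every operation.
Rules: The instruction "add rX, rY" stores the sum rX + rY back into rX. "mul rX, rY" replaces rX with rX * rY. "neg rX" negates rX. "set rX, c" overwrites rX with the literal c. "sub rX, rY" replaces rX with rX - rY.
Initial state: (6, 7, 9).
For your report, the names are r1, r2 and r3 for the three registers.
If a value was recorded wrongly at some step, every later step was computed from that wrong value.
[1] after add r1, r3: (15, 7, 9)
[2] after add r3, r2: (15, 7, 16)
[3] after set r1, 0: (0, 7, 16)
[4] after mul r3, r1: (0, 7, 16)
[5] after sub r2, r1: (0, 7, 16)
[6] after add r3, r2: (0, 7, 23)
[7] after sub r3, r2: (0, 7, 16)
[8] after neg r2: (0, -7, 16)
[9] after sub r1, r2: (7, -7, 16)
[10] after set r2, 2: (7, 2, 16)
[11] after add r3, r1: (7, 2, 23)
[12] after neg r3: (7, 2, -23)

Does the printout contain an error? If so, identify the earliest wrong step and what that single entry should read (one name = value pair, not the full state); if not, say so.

step 4, r3 = 0

Recomputing the run from the initial state:
step 1: r1 = 15, r2 = 7, r3 = 9
step 2: r1 = 15, r2 = 7, r3 = 16
step 3: r1 = 0, r2 = 7, r3 = 16
step 4: r1 = 0, r2 = 7, r3 = 0
step 5: r1 = 0, r2 = 7, r3 = 0
step 6: r1 = 0, r2 = 7, r3 = 7
step 7: r1 = 0, r2 = 7, r3 = 0
step 8: r1 = 0, r2 = -7, r3 = 0
step 9: r1 = 7, r2 = -7, r3 = 0
step 10: r1 = 7, r2 = 2, r3 = 0
step 11: r1 = 7, r2 = 2, r3 = 7
step 12: r1 = 7, r2 = 2, r3 = -7
The first disagreement with the printout is at step 4, where the value should be r3 = 0.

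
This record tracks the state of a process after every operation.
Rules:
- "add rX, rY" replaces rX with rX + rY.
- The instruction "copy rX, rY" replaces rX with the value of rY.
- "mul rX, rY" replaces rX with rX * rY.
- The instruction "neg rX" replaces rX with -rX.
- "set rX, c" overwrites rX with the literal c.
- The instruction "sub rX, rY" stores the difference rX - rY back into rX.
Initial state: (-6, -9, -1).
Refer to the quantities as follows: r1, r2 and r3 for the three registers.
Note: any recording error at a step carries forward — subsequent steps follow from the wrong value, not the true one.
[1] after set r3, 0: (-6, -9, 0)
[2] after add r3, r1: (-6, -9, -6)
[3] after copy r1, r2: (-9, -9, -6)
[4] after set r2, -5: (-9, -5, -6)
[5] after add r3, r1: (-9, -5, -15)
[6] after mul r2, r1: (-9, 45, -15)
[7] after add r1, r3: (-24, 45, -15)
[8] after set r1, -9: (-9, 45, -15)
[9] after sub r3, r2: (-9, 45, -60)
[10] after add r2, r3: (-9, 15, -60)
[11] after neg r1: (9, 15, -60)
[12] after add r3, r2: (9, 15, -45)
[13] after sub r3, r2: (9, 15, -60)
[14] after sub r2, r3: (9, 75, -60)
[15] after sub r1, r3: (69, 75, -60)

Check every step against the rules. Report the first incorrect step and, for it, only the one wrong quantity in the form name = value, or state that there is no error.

step 10, r2 = -15

Recomputing the run from the initial state:
step 1: r1 = -6, r2 = -9, r3 = 0
step 2: r1 = -6, r2 = -9, r3 = -6
step 3: r1 = -9, r2 = -9, r3 = -6
step 4: r1 = -9, r2 = -5, r3 = -6
step 5: r1 = -9, r2 = -5, r3 = -15
step 6: r1 = -9, r2 = 45, r3 = -15
step 7: r1 = -24, r2 = 45, r3 = -15
step 8: r1 = -9, r2 = 45, r3 = -15
step 9: r1 = -9, r2 = 45, r3 = -60
step 10: r1 = -9, r2 = -15, r3 = -60
step 11: r1 = 9, r2 = -15, r3 = -60
step 12: r1 = 9, r2 = -15, r3 = -75
step 13: r1 = 9, r2 = -15, r3 = -60
step 14: r1 = 9, r2 = 45, r3 = -60
step 15: r1 = 69, r2 = 45, r3 = -60
The first disagreement with the record is at step 10, where the value should be r2 = -15.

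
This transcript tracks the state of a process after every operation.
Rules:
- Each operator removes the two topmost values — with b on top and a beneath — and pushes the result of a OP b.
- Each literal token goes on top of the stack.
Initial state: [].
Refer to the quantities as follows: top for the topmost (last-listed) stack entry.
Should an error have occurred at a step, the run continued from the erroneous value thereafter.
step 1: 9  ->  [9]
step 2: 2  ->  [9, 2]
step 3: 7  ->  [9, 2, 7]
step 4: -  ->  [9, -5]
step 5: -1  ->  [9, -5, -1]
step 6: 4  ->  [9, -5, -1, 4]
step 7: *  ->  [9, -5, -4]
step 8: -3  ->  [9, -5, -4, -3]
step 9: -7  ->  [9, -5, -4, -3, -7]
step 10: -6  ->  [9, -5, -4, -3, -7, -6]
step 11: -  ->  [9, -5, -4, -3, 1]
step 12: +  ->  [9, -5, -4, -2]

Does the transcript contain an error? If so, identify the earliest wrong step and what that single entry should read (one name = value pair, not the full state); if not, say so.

1. push 9: top = 9 (consistent with the transcript)
2. push 2: top = 2 (checks out)
3. push 7: top = 7 (no discrepancy)
4. 2 - 7 = -5 (verified)
5. push -1: top = -1 (agrees with the transcript)
6. push 4: top = 4 (same as recorded)
7. -1 * 4 = -4 (verified)
8. push -3: top = -3 (checks out)
9. push -7: top = -7 (agrees with the transcript)
10. push -6: top = -6 (verified)
11. -7 - -6 = -1 (the transcript has a different value)
Conclusion: step 11 carries the first error; the entry should be top = -1.

step 11, top = -1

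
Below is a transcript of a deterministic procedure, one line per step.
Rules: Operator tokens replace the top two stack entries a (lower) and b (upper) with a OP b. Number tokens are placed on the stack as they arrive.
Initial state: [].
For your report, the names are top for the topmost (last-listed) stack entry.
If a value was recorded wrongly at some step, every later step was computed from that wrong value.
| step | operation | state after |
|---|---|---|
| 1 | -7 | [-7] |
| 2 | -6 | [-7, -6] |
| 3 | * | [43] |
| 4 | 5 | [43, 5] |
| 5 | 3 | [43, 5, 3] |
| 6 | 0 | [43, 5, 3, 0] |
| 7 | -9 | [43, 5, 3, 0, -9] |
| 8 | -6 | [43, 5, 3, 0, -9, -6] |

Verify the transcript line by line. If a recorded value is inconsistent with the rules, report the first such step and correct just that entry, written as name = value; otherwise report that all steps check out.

1. push -7: top = -7 (agrees with the transcript)
2. push -6: top = -6 (matches)
3. -7 * -6 = 42 (a discrepancy with the transcript)
The earliest wrong entry is at step 3: it should read top = 42.

step 3, top = 42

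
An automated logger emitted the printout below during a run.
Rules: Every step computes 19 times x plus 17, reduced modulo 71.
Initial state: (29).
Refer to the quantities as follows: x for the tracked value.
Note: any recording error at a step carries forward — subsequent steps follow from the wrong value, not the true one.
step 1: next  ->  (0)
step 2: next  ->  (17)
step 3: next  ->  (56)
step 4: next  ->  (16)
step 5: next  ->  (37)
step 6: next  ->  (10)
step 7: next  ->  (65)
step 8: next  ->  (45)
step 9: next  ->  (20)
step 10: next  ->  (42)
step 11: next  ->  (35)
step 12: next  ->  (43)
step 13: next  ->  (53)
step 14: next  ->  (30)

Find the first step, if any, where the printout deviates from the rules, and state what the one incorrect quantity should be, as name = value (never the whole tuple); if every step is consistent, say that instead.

Recomputing the run from the initial state:
step 1: x = 0
step 2: x = 17
step 3: x = 56
step 4: x = 16
step 5: x = 37
step 6: x = 10
step 7: x = 65
step 8: x = 45
step 9: x = 20
step 10: x = 42
step 11: x = 34
step 12: x = 24
step 13: x = 47
step 14: x = 58
The first disagreement with the printout is at step 11, where the value should be x = 34.

step 11, x = 34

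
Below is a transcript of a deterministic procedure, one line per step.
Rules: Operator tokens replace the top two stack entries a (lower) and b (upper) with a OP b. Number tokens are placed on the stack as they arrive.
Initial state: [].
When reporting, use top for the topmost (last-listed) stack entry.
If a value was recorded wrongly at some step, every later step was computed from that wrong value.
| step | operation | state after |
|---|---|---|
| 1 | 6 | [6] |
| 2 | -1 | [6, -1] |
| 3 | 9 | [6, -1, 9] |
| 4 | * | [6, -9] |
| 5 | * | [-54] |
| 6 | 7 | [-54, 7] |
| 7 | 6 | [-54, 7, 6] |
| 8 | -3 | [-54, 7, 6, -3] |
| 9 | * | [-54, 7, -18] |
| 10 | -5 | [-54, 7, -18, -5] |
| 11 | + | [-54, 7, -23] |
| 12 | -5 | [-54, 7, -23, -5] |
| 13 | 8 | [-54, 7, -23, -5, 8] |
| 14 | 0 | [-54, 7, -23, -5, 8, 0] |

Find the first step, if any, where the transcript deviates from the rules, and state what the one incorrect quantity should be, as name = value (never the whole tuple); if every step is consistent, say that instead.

no error

Recomputing the run from the initial state:
step 1: [6]
step 2: [6, -1]
step 3: [6, -1, 9]
step 4: [6, -9]
step 5: [-54]
step 6: [-54, 7]
step 7: [-54, 7, 6]
step 8: [-54, 7, 6, -3]
step 9: [-54, 7, -18]
step 10: [-54, 7, -18, -5]
step 11: [-54, 7, -23]
step 12: [-54, 7, -23, -5]
step 13: [-54, 7, -23, -5, 8]
step 14: [-54, 7, -23, -5, 8, 0]
This matches the transcript at every step.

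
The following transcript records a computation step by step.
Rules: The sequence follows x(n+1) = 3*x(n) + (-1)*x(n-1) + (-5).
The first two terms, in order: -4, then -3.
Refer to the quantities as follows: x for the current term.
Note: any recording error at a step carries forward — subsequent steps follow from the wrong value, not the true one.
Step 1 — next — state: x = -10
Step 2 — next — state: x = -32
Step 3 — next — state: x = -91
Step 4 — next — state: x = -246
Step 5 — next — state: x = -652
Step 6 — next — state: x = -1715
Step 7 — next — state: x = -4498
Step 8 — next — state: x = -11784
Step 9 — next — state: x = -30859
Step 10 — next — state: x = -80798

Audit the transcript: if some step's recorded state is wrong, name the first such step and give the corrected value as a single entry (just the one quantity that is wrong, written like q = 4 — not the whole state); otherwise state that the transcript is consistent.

Step 1: x = 3*(-3) + (-1)*(-4) + (-5) = -10 — same as recorded.
Step 2: x = 3*(-10) + (-1)*(-3) + (-5) = -32 — matches.
Step 3: x = 3*(-32) + (-1)*(-10) + (-5) = -91 — agrees with the transcript.
Step 4: x = 3*(-91) + (-1)*(-32) + (-5) = -246 — no discrepancy.
Step 5: x = 3*(-246) + (-1)*(-91) + (-5) = -652 — confirmed correct.
Step 6: x = 3*(-652) + (-1)*(-246) + (-5) = -1715 — same as recorded.
Step 7: x = 3*(-1715) + (-1)*(-652) + (-5) = -4498 — confirmed correct.
Step 8: x = 3*(-4498) + (-1)*(-1715) + (-5) = -11784 — agrees with the transcript.
Step 9: x = 3*(-11784) + (-1)*(-4498) + (-5) = -30859 — consistent with the transcript.
Step 10: x = 3*(-30859) + (-1)*(-11784) + (-5) = -80798 — exactly as logged.
Each recorded entry agrees with the recomputation.

no error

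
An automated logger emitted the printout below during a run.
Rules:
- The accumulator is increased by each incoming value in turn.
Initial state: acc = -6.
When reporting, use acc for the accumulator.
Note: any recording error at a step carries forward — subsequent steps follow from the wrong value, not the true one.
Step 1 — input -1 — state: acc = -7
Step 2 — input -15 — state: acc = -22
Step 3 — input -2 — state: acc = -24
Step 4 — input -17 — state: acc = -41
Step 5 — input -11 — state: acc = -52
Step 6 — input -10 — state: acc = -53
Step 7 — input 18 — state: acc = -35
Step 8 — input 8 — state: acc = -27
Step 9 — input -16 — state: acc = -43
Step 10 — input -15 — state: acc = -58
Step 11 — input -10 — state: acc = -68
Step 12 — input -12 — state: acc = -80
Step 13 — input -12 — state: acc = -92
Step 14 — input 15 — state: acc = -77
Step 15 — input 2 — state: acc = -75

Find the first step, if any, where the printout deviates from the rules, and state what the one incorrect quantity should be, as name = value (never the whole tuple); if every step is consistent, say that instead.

step 6, acc = -62

Step 1: acc = -6 + -1 = -7 — matches.
Step 2: acc = -7 + -15 = -22 — checks out.
Step 3: acc = -22 + -2 = -24 — agrees with the printout.
Step 4: acc = -24 + -17 = -41 — consistent with the printout.
Step 5: acc = -41 + -11 = -52 — same as recorded.
Step 6: acc = -52 + -10 = -62 — the entry is off here.
Conclusion: step 6 carries the first error; the entry should be acc = -62.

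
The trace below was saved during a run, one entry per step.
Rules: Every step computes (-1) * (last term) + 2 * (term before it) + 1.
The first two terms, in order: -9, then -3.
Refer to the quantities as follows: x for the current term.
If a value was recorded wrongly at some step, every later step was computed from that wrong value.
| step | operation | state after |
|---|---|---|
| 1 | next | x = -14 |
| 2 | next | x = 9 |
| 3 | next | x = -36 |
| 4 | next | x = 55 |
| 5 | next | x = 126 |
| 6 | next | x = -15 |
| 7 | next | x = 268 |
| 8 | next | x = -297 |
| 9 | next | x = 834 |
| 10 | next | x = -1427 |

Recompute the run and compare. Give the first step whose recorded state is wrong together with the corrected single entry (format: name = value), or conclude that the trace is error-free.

Step 1: x = -1*(-3) + (2)*(-9) + (1) = -14 — agrees with the trace.
Step 2: x = -1*(-14) + (2)*(-3) + (1) = 9 — in agreement.
Step 3: x = -1*(9) + (2)*(-14) + (1) = -36 — matches.
Step 4: x = -1*(-36) + (2)*(9) + (1) = 55 — confirmed correct.
Step 5: x = -1*(55) + (2)*(-36) + (1) = -126 — the recorded entry deviates here.
First incorrect step: 5; the correct value is x = -126.

step 5, x = -126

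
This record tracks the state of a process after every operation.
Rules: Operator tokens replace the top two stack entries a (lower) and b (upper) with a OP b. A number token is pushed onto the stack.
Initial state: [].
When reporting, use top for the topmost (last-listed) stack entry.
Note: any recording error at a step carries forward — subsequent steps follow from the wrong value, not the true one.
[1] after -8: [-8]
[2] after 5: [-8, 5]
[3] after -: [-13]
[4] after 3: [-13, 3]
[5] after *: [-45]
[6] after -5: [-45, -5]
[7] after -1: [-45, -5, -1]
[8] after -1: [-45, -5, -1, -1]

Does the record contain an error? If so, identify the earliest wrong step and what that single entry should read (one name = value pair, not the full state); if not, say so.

step 5, top = -39

step 1: push -8: top = -8 -> consistent with the record
step 2: push 5: top = 5 -> exactly as logged
step 3: -8 - 5 = -13 -> consistent with the record
step 4: push 3: top = 3 -> checks out
step 5: -13 * 3 = -39 -> the record has a different value
Conclusion: step 5 carries the first error; the entry should be top = -39.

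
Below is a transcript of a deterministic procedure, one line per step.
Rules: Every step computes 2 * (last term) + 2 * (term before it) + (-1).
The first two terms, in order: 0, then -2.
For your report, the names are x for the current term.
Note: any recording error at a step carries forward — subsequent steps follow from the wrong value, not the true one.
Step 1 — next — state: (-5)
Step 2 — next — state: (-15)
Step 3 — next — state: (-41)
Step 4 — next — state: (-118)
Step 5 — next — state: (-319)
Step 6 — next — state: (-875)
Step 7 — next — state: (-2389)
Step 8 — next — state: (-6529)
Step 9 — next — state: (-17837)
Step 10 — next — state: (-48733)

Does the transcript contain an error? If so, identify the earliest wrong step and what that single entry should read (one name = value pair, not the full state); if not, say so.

step 4, x = -113

Step 1: x = 2*(-2) + (2)*(0) + (-1) = -5 — confirmed correct.
Step 2: x = 2*(-5) + (2)*(-2) + (-1) = -15 — matches.
Step 3: x = 2*(-15) + (2)*(-5) + (-1) = -41 — matches.
Step 4: x = 2*(-41) + (2)*(-15) + (-1) = -113 — the transcript disagrees here.
First deviation found at step 4; the corrected entry is x = -113.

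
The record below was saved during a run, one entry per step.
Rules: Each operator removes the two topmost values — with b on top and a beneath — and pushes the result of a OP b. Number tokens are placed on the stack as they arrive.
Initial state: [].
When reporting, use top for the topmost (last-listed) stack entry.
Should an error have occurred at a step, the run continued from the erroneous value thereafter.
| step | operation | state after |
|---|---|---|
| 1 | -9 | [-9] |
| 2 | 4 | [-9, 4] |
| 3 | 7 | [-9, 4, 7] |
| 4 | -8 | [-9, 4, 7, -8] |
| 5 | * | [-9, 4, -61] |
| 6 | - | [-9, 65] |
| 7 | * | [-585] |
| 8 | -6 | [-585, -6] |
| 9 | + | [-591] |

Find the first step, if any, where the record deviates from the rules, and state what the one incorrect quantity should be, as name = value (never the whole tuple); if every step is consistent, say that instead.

step 5, top = -56

Step 1: push -9: top = -9 — confirmed correct.
Step 2: push 4: top = 4 — same as recorded.
Step 3: push 7: top = 7 — same as recorded.
Step 4: push -8: top = -8 — confirmed correct.
Step 5: 7 * -8 = -56 — this is not what the record shows.
So the first discrepancy is step 5, where the right value is top = -56.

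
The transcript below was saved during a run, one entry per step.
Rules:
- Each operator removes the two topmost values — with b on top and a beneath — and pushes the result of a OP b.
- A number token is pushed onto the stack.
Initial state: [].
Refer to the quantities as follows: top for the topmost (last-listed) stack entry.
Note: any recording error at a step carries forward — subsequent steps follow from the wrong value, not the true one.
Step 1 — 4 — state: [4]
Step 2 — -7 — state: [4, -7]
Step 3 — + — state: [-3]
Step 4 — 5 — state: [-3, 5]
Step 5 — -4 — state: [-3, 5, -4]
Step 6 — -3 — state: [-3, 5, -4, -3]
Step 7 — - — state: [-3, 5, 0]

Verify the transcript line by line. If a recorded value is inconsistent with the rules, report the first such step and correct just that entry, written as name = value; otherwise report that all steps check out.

step 7, top = -1

Recomputing the run from the initial state:
step 1: [4]
step 2: [4, -7]
step 3: [-3]
step 4: [-3, 5]
step 5: [-3, 5, -4]
step 6: [-3, 5, -4, -3]
step 7: [-3, 5, -1]
The first disagreement with the transcript is at step 7, where the value should be top = -1.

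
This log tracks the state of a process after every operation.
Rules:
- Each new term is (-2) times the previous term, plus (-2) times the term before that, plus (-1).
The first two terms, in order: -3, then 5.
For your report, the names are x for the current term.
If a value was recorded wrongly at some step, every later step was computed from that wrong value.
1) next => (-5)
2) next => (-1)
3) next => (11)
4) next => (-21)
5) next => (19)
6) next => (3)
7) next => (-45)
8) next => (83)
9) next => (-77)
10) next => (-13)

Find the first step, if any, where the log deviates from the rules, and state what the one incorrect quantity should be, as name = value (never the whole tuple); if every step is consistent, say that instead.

no error

step 1: x = -2*(5) + (-2)*(-3) + (-1) = -5 -> in agreement
step 2: x = -2*(-5) + (-2)*(5) + (-1) = -1 -> consistent with the log
step 3: x = -2*(-1) + (-2)*(-5) + (-1) = 11 -> agrees with the log
step 4: x = -2*(11) + (-2)*(-1) + (-1) = -21 -> checks out
step 5: x = -2*(-21) + (-2)*(11) + (-1) = 19 -> no discrepancy
step 6: x = -2*(19) + (-2)*(-21) + (-1) = 3 -> confirmed correct
step 7: x = -2*(3) + (-2)*(19) + (-1) = -45 -> exactly as logged
step 8: x = -2*(-45) + (-2)*(3) + (-1) = 83 -> matches
step 9: x = -2*(83) + (-2)*(-45) + (-1) = -77 -> in agreement
step 10: x = -2*(-77) + (-2)*(83) + (-1) = -13 -> verified
All steps check out; nothing to correct.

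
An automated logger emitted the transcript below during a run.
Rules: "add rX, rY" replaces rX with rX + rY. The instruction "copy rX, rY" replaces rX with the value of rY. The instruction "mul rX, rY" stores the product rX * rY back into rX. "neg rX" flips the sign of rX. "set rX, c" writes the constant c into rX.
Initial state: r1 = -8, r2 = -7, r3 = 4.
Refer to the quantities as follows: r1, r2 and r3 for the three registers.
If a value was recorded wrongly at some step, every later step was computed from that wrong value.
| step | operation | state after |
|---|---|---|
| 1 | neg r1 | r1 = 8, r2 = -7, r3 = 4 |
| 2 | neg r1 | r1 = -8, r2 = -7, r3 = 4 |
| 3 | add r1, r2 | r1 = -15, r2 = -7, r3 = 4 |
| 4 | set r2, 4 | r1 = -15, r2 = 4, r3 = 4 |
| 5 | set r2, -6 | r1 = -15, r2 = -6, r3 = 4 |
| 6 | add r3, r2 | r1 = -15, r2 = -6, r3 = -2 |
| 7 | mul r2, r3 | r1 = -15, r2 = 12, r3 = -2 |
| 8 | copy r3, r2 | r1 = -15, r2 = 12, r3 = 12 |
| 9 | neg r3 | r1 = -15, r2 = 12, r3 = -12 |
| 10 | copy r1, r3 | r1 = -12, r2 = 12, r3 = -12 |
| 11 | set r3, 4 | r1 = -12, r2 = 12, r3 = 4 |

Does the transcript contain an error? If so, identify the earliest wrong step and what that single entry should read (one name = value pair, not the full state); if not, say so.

Step 1: r1 = -(-8) = 8 — same as recorded.
Step 2: r1 = -(8) = -8 — consistent with the transcript.
Step 3: r1 = -8 + -7 = -15 — in agreement.
Step 4: r2 = 4 — confirmed correct.
Step 5: r2 = -6 — verified.
Step 6: r3 = 4 + -6 = -2 — checks out.
Step 7: r2 = -6 * -2 = 12 — consistent with the transcript.
Step 8: r3 = 12 — matches.
Step 9: r3 = -(12) = -12 — verified.
Step 10: r1 = -12 — no discrepancy.
Step 11: r3 = 4 — agrees with the transcript.
No step deviates from the rules.

no error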